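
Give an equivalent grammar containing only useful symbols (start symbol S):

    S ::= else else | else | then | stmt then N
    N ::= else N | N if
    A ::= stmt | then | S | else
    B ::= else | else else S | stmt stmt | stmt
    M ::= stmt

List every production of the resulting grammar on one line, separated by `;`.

S ::= else else | else | then

Generating nonterminals: {A, B, M, S}.
Reachable from S after that: {S}.
Removed useless symbols: {A, B, M, N} and every production mentioning them.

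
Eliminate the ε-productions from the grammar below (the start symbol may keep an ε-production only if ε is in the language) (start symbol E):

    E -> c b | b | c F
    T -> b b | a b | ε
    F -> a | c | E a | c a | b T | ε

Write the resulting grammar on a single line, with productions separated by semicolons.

E -> c b | b | c F | c; T -> b b | a b; F -> a | c | E a | c a | b T | b

The nullable symbols are {F, T}.
ε ∉ L(G), so no ε-production is kept.
Add the nullable-subset variants: E → c F gives c F | c. F → b T gives b T | b.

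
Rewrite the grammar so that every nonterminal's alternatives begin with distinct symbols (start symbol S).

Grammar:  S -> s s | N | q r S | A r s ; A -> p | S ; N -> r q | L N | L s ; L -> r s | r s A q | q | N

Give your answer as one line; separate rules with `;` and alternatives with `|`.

S -> s s | N | q r S | A r s; A -> p | S; N -> r q | L N'; L -> q | N | r s L'; N' -> N | s; L' -> ε | A q

N has alternatives sharing prefix 'L': factor to N → L N' with N' → N | s.
L has alternatives sharing prefix 'r s': factor to L → r s L' with L' → ε | A q.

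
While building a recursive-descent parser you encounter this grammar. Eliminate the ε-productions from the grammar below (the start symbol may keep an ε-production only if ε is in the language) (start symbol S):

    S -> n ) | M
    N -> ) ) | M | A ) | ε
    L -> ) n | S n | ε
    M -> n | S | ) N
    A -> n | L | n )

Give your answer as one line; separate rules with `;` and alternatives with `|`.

Nullable set = {A, L, N}.
ε ∉ L(G), so no ε-production is kept.
Add the nullable-subset variants: N → A ) gives A ) | ). M → ) N gives ) N | ).

S -> n ) | M; N -> ) ) | M | A ) | ); L -> ) n | S n; M -> n | S | ) N | ); A -> n | L | n )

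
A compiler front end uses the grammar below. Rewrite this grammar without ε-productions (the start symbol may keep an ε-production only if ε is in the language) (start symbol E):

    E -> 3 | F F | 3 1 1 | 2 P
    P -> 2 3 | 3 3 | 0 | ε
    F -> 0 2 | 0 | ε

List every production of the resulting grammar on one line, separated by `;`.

E -> 3 | F F | F | 3 1 1 | 2 P | 2 | ε; P -> 2 3 | 3 3 | 0; F -> 0 2 | 0

The nullable symbols are {E, F, P}.
ε ∈ L(G) since E is nullable, so keep E → ε.
For each production, add variants omitting each subset of nullable occurrences: E → F F gives F F | F. E → 2 P gives 2 P | 2.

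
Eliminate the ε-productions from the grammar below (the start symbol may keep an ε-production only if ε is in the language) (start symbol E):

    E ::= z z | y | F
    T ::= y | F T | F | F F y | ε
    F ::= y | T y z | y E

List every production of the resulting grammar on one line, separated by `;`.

E ::= z z | y | F; T ::= y | F T | F | F F y; F ::= y | T y z | y z | y E

Nullable nonterminals: {T}.
ε ∉ L(G), so no ε-production is kept.
Add the nullable-subset variants: T → F T gives F T | F. F → T y z gives T y z | y z.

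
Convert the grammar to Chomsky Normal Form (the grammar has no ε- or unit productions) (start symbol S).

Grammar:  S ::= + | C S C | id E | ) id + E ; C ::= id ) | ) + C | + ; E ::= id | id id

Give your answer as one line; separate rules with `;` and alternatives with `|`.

Introduce a nonterminal for each terminal appearing in a rule of length ≥ 2: X1 → id, X2 → ), X3 → +.
Binarize each right-hand side of length ≥ 3 by chaining fresh nonterminals (Y1, Y2, …): affected rules were S → C S C; S → X2 X1 X3 E; C → X2 X3 C.

S ::= + | C Y1 | X1 E | X2 Y2; C ::= X1 X2 | X2 Y4 | +; E ::= id | X1 X1; X1 ::= id; X2 ::= ); X3 ::= +; Y1 ::= S C; Y2 ::= X1 Y3; Y3 ::= X3 E; Y4 ::= X3 C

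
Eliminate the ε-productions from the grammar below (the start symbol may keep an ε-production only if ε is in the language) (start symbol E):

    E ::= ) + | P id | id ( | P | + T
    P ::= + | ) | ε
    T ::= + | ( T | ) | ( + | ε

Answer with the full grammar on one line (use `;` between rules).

The nullable symbols are {E, P, T}.
ε ∈ L(G) since E is nullable, so keep E → ε.
For each production, add variants omitting each subset of nullable occurrences: E → P id gives P id | id. E → + T gives + T | +. T → ( T gives ( T | (.

E ::= ) + | P id | id | id ( | P | + T | + | ε; P ::= + | ); T ::= + | ( T | ( | ) | ( +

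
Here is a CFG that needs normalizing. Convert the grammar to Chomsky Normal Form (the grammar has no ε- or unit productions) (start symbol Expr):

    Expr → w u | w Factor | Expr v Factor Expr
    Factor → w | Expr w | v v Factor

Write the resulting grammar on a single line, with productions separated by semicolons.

Introduce a nonterminal for each terminal appearing in a rule of length ≥ 2: X1 → w, X2 → u, X3 → v.
Binarize each right-hand side of length ≥ 3 by chaining fresh nonterminals (Y1, Y2, …): affected rules were Expr → Expr X3 Factor Expr; Factor → X3 X3 Factor.

Expr → X1 X2 | X1 Factor | Expr Y1; Factor → w | Expr X1 | X3 Y3; X1 → w; X2 → u; X3 → v; Y1 → X3 Y2; Y2 → Factor Expr; Y3 → X3 Factor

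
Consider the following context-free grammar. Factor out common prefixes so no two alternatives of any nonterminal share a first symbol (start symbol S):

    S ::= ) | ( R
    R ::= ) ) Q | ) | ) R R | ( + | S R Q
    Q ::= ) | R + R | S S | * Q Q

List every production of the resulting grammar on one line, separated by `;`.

R has alternatives sharing prefix ')': factor to R → ) R' with R' → ) Q | ε | R R.

S ::= ) | ( R; R ::= ( + | S R Q | ) R'; Q ::= ) | R + R | S S | * Q Q; R' ::= ) Q | ε | R R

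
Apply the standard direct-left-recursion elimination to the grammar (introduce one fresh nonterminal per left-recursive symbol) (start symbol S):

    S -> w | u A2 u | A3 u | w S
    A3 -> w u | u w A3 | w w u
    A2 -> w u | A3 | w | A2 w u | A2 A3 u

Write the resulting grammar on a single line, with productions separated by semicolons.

Directly left-recursive nonterminal: A2.
For A2: α = {w u, A3 u}, β = {w u, A3, w}. Rewrite as A2 → β A2' and A2' → α A2' | ε.

S -> w | u A2 u | A3 u | w S; A3 -> w u | u w A3 | w w u; A2 -> w u A2' | A3 A2' | w A2'; A2' -> w u A2' | A3 u A2' | ε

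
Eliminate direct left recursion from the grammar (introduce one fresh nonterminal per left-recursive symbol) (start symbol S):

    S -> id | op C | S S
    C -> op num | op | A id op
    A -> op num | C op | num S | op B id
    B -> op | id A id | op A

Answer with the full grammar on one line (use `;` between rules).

Directly left-recursive nonterminal: S.
For S: α = {S}, β = {id, op C}. Rewrite as S → β S' and S' → α S' | ε.

S -> id S' | op C S'; C -> op num | op | A id op; A -> op num | C op | num S | op B id; B -> op | id A id | op A; S' -> S S' | ε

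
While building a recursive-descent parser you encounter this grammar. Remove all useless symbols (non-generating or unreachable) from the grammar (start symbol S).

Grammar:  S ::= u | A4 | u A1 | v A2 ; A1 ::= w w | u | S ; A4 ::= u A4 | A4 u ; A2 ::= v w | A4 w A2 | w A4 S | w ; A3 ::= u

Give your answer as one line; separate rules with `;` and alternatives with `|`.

S ::= u | u A1 | v A2; A1 ::= w w | u | S; A2 ::= v w | w

Generating nonterminals: {A1, A2, A3, S}.
Reachable from S after that: {A1, A2, S}.
Removed useless symbols: {A3, A4} and every production mentioning them.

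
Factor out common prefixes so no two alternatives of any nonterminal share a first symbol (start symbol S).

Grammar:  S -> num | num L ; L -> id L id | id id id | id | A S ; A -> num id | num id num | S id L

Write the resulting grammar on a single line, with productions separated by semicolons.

S has alternatives sharing prefix 'num': factor to S → num S' with S' → ε | L.
L has alternatives sharing prefix 'id': factor to L → id L' with L' → L id | id id | ε.
A has alternatives sharing prefix 'num id': factor to A → num id A' with A' → ε | num.

S -> num S'; L -> A S | id L'; A -> S id L | num id A'; S' -> ε | L; L' -> L id | id id | ε; A' -> ε | num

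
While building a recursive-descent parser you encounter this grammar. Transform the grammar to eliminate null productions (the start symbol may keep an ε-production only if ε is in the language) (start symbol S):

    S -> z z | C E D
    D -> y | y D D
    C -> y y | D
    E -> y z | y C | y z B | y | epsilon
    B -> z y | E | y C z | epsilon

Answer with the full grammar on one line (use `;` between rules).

The nullable symbols are {B, E}.
ε ∉ L(G), so no ε-production is kept.
Add the nullable-subset variants: S → C E D gives C E D | C D.

S -> z z | C E D | C D; D -> y | y D D; C -> y y | D; E -> y z | y C | y z B | y; B -> z y | E | y C z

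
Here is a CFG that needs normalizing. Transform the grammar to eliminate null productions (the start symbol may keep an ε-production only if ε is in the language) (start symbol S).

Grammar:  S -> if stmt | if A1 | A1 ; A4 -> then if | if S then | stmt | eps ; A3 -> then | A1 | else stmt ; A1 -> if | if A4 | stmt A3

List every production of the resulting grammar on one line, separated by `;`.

Nullable set = {A4}.
ε ∉ L(G), so no ε-production is kept.

S -> if stmt | if A1 | A1; A4 -> then if | if S then | stmt; A3 -> then | A1 | else stmt; A1 -> if | if A4 | stmt A3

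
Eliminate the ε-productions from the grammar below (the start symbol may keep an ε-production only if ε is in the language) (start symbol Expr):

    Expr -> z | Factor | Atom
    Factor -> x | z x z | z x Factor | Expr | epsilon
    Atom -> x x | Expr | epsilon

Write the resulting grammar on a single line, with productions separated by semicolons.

Expr -> z | Factor | Atom | epsilon; Factor -> x | z x z | z x Factor | z x | Expr; Atom -> x x | Expr

Nullable nonterminals: {Atom, Expr, Factor}.
ε ∈ L(G) since Expr is nullable, so keep Expr → ε.
For each production, add variants omitting each subset of nullable occurrences: Factor → z x Factor gives z x Factor | z x.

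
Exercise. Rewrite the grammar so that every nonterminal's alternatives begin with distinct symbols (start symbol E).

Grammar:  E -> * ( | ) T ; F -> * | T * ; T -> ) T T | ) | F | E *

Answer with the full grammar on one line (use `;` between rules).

T has alternatives sharing prefix ')': factor to T → ) T' with T' → T T | ε.

E -> * ( | ) T; F -> * | T *; T -> F | E * | ) T'; T' -> T T | eps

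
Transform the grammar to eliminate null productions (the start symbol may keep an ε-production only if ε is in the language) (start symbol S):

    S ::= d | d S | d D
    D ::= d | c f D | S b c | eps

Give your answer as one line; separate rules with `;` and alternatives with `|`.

Nullable set = {D}.
ε ∉ L(G), so no ε-production is kept.
Expand every rule over subsets of its nullable positions: D → c f D gives c f D | c f.

S ::= d | d S | d D; D ::= d | c f D | c f | S b c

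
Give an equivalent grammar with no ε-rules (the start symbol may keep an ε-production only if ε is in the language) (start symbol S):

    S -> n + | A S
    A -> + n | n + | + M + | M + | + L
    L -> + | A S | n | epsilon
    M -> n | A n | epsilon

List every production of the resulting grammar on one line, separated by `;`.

Nullable nonterminals: {L, M}.
ε ∉ L(G), so no ε-production is kept.
Expand every rule over subsets of its nullable positions: A → + M + gives + M + | + +. A → M + gives M + | +.

S -> n + | A S; A -> + n | n + | + M + | + + | M + | + | + L; L -> + | A S | n; M -> n | A n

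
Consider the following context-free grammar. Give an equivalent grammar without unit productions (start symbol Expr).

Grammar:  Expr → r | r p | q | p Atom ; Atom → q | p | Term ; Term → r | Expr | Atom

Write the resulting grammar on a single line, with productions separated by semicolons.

Unit pairs: Atom ⇒* {Expr, Term}; Term ⇒* {Atom, Expr}.
For each unit pair (A, B), copy every non-unit production of B to A, then drop all unit productions.

Expr → r | r p | q | p Atom; Atom → r | q | p | r p | p Atom; Term → r | q | p | r p | p Atom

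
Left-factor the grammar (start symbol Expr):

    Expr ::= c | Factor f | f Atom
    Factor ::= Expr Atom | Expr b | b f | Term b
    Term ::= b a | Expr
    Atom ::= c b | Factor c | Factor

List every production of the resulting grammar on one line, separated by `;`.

Factor has alternatives sharing prefix 'Expr': factor to Factor → Expr Factor1 with Factor1 → Atom | b.
Atom has alternatives sharing prefix 'Factor': factor to Atom → Factor Atom1 with Atom1 → c | ε.

Expr ::= c | Factor f | f Atom; Factor ::= b f | Term b | Expr Factor1; Term ::= b a | Expr; Atom ::= c b | Factor Atom1; Factor1 ::= Atom | b; Atom1 ::= c | ε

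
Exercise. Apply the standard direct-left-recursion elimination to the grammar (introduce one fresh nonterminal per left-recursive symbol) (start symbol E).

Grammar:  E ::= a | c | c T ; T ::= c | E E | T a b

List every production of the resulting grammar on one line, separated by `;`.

E ::= a | c | c T; T ::= c T' | E E T'; T' ::= a b T' | ε

Left recursion appears on T.
For T: α = {a b}, β = {c, E E}. Rewrite as T → β T' and T' → α T' | ε.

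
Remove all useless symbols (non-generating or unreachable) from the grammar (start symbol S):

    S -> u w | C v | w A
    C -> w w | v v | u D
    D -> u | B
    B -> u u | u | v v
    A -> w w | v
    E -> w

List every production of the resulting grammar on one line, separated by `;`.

S -> u w | C v | w A; C -> w w | v v | u D; D -> u | B; B -> u u | u | v v; A -> w w | v

Generating nonterminals: {A, B, C, D, E, S}.
Reachable from S after that: {A, B, C, D, S}.
Removed useless symbols: {E} and every production mentioning them.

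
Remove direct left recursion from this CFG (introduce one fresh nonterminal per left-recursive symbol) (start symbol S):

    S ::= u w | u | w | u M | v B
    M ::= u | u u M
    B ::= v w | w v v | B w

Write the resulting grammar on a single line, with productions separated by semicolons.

S ::= u w | u | w | u M | v B; M ::= u | u u M; B ::= v w B' | w v v B'; B' ::= w B' | ε

Directly left-recursive nonterminal: B.
For B: α = {w}, β = {v w, w v v}. Rewrite as B → β B' and B' → α B' | ε.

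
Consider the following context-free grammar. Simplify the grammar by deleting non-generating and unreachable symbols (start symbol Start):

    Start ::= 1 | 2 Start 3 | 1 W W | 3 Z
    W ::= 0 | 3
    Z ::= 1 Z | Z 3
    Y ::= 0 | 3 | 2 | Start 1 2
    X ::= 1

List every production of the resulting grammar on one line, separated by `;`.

Start ::= 1 | 2 Start 3 | 1 W W; W ::= 0 | 3

Generating nonterminals: {Start, W, X, Y}.
Reachable from Start after that: {Start, W}.
Removed useless symbols: {X, Y, Z} and every production mentioning them.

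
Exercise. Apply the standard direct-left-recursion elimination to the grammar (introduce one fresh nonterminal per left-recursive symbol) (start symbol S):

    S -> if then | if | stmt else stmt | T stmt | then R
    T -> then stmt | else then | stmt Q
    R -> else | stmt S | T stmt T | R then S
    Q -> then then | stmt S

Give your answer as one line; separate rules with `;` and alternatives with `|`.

S -> if then | if | stmt else stmt | T stmt | then R; T -> then stmt | else then | stmt Q; R -> else R' | stmt S R' | T stmt T R'; Q -> then then | stmt S; R' -> then S R' | ε

Left recursion appears on R.
For R: α = {then S}, β = {else, stmt S, T stmt T}. Rewrite as R → β R' and R' → α R' | ε.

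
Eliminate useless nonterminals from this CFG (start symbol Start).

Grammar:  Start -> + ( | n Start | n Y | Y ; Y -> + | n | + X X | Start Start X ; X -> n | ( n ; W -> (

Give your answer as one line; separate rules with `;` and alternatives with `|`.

Generating nonterminals: {Start, W, X, Y}.
Reachable from Start after that: {Start, X, Y}.
Removed useless symbols: {W} and every production mentioning them.

Start -> + ( | n Start | n Y | Y; Y -> + | n | + X X | Start Start X; X -> n | ( n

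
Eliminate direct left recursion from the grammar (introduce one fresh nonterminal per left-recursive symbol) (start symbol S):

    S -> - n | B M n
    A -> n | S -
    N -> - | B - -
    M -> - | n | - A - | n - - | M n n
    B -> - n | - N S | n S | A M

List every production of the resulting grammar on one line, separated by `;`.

S -> - n | B M n; A -> n | S -; N -> - | B - -; M -> - M' | n M' | - A - M' | n - - M'; B -> - n | - N S | n S | A M; M' -> n n M' | ε

Left recursion appears on M.
For M: α = {n n}, β = {-, n, - A -, n - -}. Rewrite as M → β M' and M' → α M' | ε.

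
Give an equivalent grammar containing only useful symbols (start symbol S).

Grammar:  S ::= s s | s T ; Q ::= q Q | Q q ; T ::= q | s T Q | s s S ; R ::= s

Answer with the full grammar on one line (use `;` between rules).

S ::= s s | s T; T ::= q | s s S

Generating nonterminals: {R, S, T}.
Reachable from S after that: {S, T}.
Removed useless symbols: {Q, R} and every production mentioning them.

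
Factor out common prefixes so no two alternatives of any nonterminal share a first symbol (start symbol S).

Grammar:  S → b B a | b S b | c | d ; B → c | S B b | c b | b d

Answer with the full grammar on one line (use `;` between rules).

S has alternatives sharing prefix 'b': factor to S → b S' with S' → B a | S b.
B has alternatives sharing prefix 'c': factor to B → c B' with B' → ε | b.

S → c | d | b S'; B → S B b | b d | c B'; S' → B a | S b; B' → epsilon | b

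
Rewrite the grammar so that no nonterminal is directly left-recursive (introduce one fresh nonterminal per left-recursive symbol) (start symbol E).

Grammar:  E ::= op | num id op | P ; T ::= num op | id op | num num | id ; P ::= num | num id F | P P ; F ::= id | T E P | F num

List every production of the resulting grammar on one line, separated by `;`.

P, F are directly left-recursive.
For P: α = {P}, β = {num, num id F}. Rewrite as P → β P' and P' → α P' | ε.
For F: α = {num}, β = {id, T E P}. Rewrite as F → β F' and F' → α F' | ε.

E ::= op | num id op | P; T ::= num op | id op | num num | id; P ::= num P' | num id F P'; F ::= id F' | T E P F'; P' ::= P P' | epsilon; F' ::= num F' | epsilon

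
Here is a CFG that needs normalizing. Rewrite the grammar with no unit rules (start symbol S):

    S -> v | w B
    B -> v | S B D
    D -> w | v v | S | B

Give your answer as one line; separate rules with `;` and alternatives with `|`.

S -> v | w B; B -> v | S B D; D -> v | w B | S B D | w | v v

Unit pairs: D ⇒* {B, S}.
For every A with A ⇒* B via unit rules, add B's non-unit alternatives to A; then delete every rule of the form X → Y.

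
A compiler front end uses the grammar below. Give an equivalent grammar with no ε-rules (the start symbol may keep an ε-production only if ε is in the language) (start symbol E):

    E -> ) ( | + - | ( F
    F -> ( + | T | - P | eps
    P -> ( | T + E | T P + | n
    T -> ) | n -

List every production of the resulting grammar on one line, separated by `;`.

Nullable set = {F}.
ε ∉ L(G), so no ε-production is kept.
Expand every rule over subsets of its nullable positions: E → ( F gives ( F | (.

E -> ) ( | + - | ( F | (; F -> ( + | T | - P; P -> ( | T + E | T P + | n; T -> ) | n -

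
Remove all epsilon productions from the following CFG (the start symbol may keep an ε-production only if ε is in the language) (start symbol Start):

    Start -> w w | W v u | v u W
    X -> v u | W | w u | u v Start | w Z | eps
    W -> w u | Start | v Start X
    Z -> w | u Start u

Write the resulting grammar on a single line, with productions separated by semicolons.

The nullable symbols are {X}.
ε ∉ L(G), so no ε-production is kept.
For each production, add variants omitting each subset of nullable occurrences: W → v Start X gives v Start X | v Start.

Start -> w w | W v u | v u W; X -> v u | W | w u | u v Start | w Z; W -> w u | Start | v Start X | v Start; Z -> w | u Start u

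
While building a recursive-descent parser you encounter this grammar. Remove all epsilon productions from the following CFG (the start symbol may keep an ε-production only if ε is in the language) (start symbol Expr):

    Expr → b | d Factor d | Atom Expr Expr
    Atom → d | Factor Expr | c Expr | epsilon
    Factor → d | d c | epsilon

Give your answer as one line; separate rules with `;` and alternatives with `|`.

Expr → b | d Factor d | d d | Atom Expr Expr | Expr Expr; Atom → d | Factor Expr | Expr | c Expr; Factor → d | d c

Nullable nonterminals: {Atom, Factor}.
ε ∉ L(G), so no ε-production is kept.
For each production, add variants omitting each subset of nullable occurrences: Expr → d Factor d gives d Factor d | d d. Expr → Atom Expr Expr gives Atom Expr Expr | Expr Expr. Atom → Factor Expr gives Factor Expr | Expr.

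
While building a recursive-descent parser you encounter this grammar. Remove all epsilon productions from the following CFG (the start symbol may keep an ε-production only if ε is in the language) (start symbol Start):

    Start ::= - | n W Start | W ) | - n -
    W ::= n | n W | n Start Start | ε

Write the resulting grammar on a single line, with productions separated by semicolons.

Start ::= - | n W Start | n Start | W ) | ) | - n -; W ::= n | n W | n Start Start

Nullable set = {W}.
ε ∉ L(G), so no ε-production is kept.
Expand every rule over subsets of its nullable positions: Start → n W Start gives n W Start | n Start. Start → W ) gives W ) | ).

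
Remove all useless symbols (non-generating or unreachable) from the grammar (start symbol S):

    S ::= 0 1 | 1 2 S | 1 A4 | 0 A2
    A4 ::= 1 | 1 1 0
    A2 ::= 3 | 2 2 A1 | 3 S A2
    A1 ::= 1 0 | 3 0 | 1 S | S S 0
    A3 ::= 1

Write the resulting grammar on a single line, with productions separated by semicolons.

Generating nonterminals: {A1, A2, A3, A4, S}.
Reachable from S after that: {A1, A2, A4, S}.
Removed useless symbols: {A3} and every production mentioning them.

S ::= 0 1 | 1 2 S | 1 A4 | 0 A2; A4 ::= 1 | 1 1 0; A2 ::= 3 | 2 2 A1 | 3 S A2; A1 ::= 1 0 | 3 0 | 1 S | S S 0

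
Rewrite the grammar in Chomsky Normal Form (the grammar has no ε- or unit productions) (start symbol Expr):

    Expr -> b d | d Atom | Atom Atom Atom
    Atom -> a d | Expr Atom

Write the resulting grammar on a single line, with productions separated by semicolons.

Introduce a nonterminal for each terminal appearing in a rule of length ≥ 2: X1 → b, X2 → d, X3 → a.
Binarize each right-hand side of length ≥ 3 by chaining fresh nonterminals (Y1, Y2, …): affected rules were Expr → Atom Atom Atom.

Expr -> X1 X2 | X2 Atom | Atom Y1; Atom -> X3 X2 | Expr Atom; X1 -> b; X2 -> d; X3 -> a; Y1 -> Atom Atom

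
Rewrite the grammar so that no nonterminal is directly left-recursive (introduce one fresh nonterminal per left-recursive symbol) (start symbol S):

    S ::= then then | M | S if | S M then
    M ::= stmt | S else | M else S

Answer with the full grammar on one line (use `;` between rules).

S ::= then then S' | M S'; M ::= stmt M' | S else M'; S' ::= if S' | M then S' | ε; M' ::= else S M' | ε

S, M are directly left-recursive.
For S: α = {if, M then}, β = {then then, M}. Rewrite as S → β S' and S' → α S' | ε.
For M: α = {else S}, β = {stmt, S else}. Rewrite as M → β M' and M' → α M' | ε.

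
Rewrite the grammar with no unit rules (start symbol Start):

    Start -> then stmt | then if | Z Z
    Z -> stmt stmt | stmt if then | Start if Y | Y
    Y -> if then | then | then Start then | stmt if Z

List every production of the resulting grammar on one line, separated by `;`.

Unit pairs: Z ⇒* {Y}.
For each unit pair (A, B), copy every non-unit production of B to A, then drop all unit productions.

Start -> then stmt | then if | Z Z; Z -> stmt stmt | stmt if then | Start if Y | if then | then | then Start then | stmt if Z; Y -> if then | then | then Start then | stmt if Z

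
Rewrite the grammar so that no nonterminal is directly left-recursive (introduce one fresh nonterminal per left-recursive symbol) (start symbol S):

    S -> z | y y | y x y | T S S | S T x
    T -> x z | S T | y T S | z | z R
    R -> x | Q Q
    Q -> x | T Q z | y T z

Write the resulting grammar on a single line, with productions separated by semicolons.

Left recursion appears on S.
For S: α = {T x}, β = {z, y y, y x y, T S S}. Rewrite as S → β S' and S' → α S' | ε.

S -> z S' | y y S' | y x y S' | T S S S'; T -> x z | S T | y T S | z | z R; R -> x | Q Q; Q -> x | T Q z | y T z; S' -> T x S' | ε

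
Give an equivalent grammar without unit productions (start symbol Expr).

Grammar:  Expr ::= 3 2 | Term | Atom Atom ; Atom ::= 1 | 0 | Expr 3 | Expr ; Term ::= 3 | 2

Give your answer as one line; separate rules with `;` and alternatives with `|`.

Unit pairs: Atom ⇒* {Expr, Term}; Expr ⇒* {Term}.
Replace each nonterminal's rules with the union of the non-unit rules of every nonterminal it unit-derives.

Expr ::= 3 | 2 | 3 2 | Atom Atom; Atom ::= 3 | 2 | 1 | 0 | Expr 3 | 3 2 | Atom Atom; Term ::= 3 | 2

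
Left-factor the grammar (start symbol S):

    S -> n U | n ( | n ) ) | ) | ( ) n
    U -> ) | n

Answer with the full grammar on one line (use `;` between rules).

S has alternatives sharing prefix 'n': factor to S → n S' with S' → U | ( | ) ).

S -> ) | ( ) n | n S'; U -> ) | n; S' -> U | ( | ) )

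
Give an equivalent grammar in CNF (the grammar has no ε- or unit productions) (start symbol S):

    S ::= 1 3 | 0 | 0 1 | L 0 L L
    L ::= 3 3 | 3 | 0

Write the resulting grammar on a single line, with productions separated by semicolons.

S ::= X1 X2 | 0 | X3 X1 | L Y1; L ::= X2 X2 | 3 | 0; X1 ::= 1; X2 ::= 3; X3 ::= 0; Y1 ::= X3 Y2; Y2 ::= L L

Introduce a nonterminal for each terminal appearing in a rule of length ≥ 2: X1 → 1, X2 → 3, X3 → 0.
Binarize each right-hand side of length ≥ 3 by chaining fresh nonterminals (Y1, Y2, …): affected rules were S → L X3 L L.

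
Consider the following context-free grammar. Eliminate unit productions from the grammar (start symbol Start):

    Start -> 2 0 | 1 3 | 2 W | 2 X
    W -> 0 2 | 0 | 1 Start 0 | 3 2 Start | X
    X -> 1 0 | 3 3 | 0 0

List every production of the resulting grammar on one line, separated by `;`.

Start -> 2 0 | 1 3 | 2 W | 2 X; W -> 1 0 | 3 3 | 0 0 | 0 2 | 0 | 1 Start 0 | 3 2 Start; X -> 1 0 | 3 3 | 0 0

Unit pairs: W ⇒* {X}.
For each unit pair (A, B), copy every non-unit production of B to A, then drop all unit productions.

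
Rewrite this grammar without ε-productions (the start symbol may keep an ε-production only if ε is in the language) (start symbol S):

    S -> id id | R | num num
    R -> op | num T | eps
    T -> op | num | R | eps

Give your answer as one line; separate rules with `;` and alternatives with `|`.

S -> id id | R | num num | eps; R -> op | num T | num; T -> op | num | R

Nullable nonterminals: {R, S, T}.
ε ∈ L(G) since S is nullable, so keep S → ε.
Add the nullable-subset variants: R → num T gives num T | num.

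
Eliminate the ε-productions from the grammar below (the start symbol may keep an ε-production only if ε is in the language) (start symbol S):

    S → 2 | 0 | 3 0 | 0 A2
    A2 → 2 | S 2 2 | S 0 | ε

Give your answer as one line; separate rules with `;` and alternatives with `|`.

Nullable set = {A2}.
ε ∉ L(G), so no ε-production is kept.

S → 2 | 0 | 3 0 | 0 A2; A2 → 2 | S 2 2 | S 0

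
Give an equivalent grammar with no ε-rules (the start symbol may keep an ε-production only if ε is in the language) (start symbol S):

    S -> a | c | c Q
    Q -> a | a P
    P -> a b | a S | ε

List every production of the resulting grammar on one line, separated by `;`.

The nullable symbols are {P}.
ε ∉ L(G), so no ε-production is kept.

S -> a | c | c Q; Q -> a | a P; P -> a b | a S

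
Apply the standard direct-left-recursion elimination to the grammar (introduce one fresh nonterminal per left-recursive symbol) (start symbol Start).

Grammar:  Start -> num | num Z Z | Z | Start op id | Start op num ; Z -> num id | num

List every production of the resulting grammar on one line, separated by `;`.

Start is directly left-recursive.
For Start: α = {op id, op num}, β = {num, num Z Z, Z}. Rewrite as Start → β Start1 and Start1 → α Start1 | ε.

Start -> num Start1 | num Z Z Start1 | Z Start1; Z -> num id | num; Start1 -> op id Start1 | op num Start1 | ε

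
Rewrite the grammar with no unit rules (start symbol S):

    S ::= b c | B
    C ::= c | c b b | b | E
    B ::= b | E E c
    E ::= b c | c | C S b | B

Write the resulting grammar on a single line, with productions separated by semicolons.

Unit pairs: C ⇒* {B, E}; E ⇒* {B}; S ⇒* {B}.
For every A with A ⇒* B via unit rules, add B's non-unit alternatives to A; then delete every rule of the form X → Y.

S ::= b | E E c | b c; C ::= b | E E c | b c | c | C S b | c b b; B ::= b | E E c; E ::= b | E E c | b c | c | C S b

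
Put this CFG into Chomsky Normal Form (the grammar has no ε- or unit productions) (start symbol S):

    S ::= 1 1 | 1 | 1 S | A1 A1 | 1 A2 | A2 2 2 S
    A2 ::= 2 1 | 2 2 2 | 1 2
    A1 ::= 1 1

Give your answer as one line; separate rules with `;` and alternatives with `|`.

S ::= X1 X1 | 1 | X1 S | A1 A1 | X1 A2 | A2 Y1; A2 ::= X2 X1 | X2 Y3 | X1 X2; A1 ::= X1 X1; X1 ::= 1; X2 ::= 2; Y1 ::= X2 Y2; Y2 ::= X2 S; Y3 ::= X2 X2

Introduce a nonterminal for each terminal appearing in a rule of length ≥ 2: X1 → 1, X2 → 2.
Binarize each right-hand side of length ≥ 3 by chaining fresh nonterminals (Y1, Y2, …): affected rules were S → A2 X2 X2 S; A2 → X2 X2 X2.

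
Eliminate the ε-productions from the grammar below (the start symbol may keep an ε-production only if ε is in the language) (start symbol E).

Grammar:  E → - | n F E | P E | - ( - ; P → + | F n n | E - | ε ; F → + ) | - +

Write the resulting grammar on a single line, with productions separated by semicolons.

E → - | n F E | P E | - ( -; P → + | F n n | E -; F → + ) | - +

The nullable symbols are {P}.
ε ∉ L(G), so no ε-production is kept.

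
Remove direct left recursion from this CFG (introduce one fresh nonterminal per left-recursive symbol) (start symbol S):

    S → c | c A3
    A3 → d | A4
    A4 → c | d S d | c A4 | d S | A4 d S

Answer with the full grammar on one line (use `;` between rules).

Left recursion appears on A4.
For A4: α = {d S}, β = {c, d S d, c A4, d S}. Rewrite as A4 → β A4' and A4' → α A4' | ε.

S → c | c A3; A3 → d | A4; A4 → c A4' | d S d A4' | c A4 A4' | d S A4'; A4' → d S A4' | epsilon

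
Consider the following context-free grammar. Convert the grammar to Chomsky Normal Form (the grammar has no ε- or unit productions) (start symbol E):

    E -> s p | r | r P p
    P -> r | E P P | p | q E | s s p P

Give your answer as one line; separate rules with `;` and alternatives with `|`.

E -> X1 X2 | r | X3 Y1; P -> r | E Y2 | p | X4 E | X1 Y3; X1 -> s; X2 -> p; X3 -> r; X4 -> q; Y1 -> P X2; Y2 -> P P; Y3 -> X1 Y4; Y4 -> X2 P

Introduce a nonterminal for each terminal appearing in a rule of length ≥ 2: X1 → s, X2 → p, X3 → r, X4 → q.
Binarize each right-hand side of length ≥ 3 by chaining fresh nonterminals (Y1, Y2, …): affected rules were E → X3 P X2; P → E P P; P → X1 X1 X2 P.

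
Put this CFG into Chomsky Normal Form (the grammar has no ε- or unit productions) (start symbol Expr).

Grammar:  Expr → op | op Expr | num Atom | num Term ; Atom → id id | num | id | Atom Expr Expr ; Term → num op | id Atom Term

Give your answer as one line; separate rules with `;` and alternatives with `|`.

Introduce a nonterminal for each terminal appearing in a rule of length ≥ 2: X1 → op, X2 → num, X3 → id.
Binarize each right-hand side of length ≥ 3 by chaining fresh nonterminals (Y1, Y2, …): affected rules were Atom → Atom Expr Expr; Term → X3 Atom Term.

Expr → op | X1 Expr | X2 Atom | X2 Term; Atom → X3 X3 | num | id | Atom Y1; Term → X2 X1 | X3 Y2; X1 → op; X2 → num; X3 → id; Y1 → Expr Expr; Y2 → Atom Term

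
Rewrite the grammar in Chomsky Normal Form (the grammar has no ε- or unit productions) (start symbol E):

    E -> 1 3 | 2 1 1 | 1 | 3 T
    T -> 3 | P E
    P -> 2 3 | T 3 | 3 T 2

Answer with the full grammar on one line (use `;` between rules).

Introduce a nonterminal for each terminal appearing in a rule of length ≥ 2: X1 → 1, X2 → 3, X3 → 2.
Binarize each right-hand side of length ≥ 3 by chaining fresh nonterminals (Y1, Y2, …): affected rules were E → X3 X1 X1; P → X2 T X3.

E -> X1 X2 | X3 Y1 | 1 | X2 T; T -> 3 | P E; P -> X3 X2 | T X2 | X2 Y2; X1 -> 1; X2 -> 3; X3 -> 2; Y1 -> X1 X1; Y2 -> T X3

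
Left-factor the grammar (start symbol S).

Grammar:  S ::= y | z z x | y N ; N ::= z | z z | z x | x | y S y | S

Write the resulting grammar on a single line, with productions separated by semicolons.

S has alternatives sharing prefix 'y': factor to S → y S' with S' → ε | N.
N has alternatives sharing prefix 'z': factor to N → z N' with N' → ε | z | x.

S ::= z z x | y S'; N ::= x | y S y | S | z N'; S' ::= ε | N; N' ::= ε | z | x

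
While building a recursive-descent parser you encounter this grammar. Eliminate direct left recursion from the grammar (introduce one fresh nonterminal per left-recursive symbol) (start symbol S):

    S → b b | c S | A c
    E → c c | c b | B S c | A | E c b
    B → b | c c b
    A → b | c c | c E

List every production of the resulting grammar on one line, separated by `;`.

S → b b | c S | A c; E → c c E' | c b E' | B S c E' | A E'; B → b | c c b; A → b | c c | c E; E' → c b E' | eps

E is directly left-recursive.
For E: α = {c b}, β = {c c, c b, B S c, A}. Rewrite as E → β E' and E' → α E' | ε.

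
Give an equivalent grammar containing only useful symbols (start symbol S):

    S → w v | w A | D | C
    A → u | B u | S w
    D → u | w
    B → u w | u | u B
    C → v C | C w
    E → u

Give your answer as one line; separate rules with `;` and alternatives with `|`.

S → w v | w A | D; A → u | B u | S w; D → u | w; B → u w | u | u B

Generating nonterminals: {A, B, D, E, S}.
Reachable from S after that: {A, B, D, S}.
Removed useless symbols: {C, E} and every production mentioning them.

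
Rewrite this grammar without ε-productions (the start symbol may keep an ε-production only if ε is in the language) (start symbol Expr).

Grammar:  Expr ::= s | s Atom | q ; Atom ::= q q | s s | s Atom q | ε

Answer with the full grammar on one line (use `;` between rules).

Expr ::= s | s Atom | q; Atom ::= q q | s s | s Atom q | s q

Nullable set = {Atom}.
ε ∉ L(G), so no ε-production is kept.
Add the nullable-subset variants: Atom → s Atom q gives s Atom q | s q.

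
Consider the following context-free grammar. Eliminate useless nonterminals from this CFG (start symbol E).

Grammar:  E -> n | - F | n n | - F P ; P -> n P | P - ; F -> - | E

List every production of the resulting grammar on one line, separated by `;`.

E -> n | - F | n n; F -> - | E

Generating nonterminals: {E, F}.
Reachable from E after that: {E, F}.
Removed useless symbols: {P} and every production mentioning them.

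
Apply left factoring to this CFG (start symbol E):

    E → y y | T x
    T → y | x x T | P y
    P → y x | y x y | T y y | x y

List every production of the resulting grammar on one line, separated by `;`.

E → y y | T x; T → y | x x T | P y; P → T y y | x y | y x P'; P' → ε | y

P has alternatives sharing prefix 'y x': factor to P → y x P' with P' → ε | y.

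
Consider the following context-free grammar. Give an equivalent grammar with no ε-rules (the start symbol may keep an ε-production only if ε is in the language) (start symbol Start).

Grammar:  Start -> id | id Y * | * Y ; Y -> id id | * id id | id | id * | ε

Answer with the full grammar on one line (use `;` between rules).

Nullable set = {Y}.
ε ∉ L(G), so no ε-production is kept.
Expand every rule over subsets of its nullable positions: Start → id Y * gives id Y * | id *. Start → * Y gives * Y | *.

Start -> id | id Y * | id * | * Y | *; Y -> id id | * id id | id | id *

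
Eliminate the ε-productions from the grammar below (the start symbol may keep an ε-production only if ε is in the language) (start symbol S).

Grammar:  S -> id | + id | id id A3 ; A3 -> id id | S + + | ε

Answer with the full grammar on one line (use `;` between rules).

Nullable nonterminals: {A3}.
ε ∉ L(G), so no ε-production is kept.
Expand every rule over subsets of its nullable positions: S → id id A3 gives id id A3 | id id.

S -> id | + id | id id A3 | id id; A3 -> id id | S + +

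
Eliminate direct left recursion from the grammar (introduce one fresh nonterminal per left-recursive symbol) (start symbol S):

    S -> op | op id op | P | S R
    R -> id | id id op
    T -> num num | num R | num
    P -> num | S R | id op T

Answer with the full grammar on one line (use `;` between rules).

S -> op S' | op id op S' | P S'; R -> id | id id op; T -> num num | num R | num; P -> num | S R | id op T; S' -> R S' | eps

Directly left-recursive nonterminal: S.
For S: α = {R}, β = {op, op id op, P}. Rewrite as S → β S' and S' → α S' | ε.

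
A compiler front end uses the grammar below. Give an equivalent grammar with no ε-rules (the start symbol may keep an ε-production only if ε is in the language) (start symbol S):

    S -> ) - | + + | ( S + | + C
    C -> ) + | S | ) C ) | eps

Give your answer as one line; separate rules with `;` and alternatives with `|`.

The nullable symbols are {C}.
ε ∉ L(G), so no ε-production is kept.
Add the nullable-subset variants: S → + C gives + C | +. C → ) C ) gives ) C ) | ) ).

S -> ) - | + + | ( S + | + C | +; C -> ) + | S | ) C ) | ) )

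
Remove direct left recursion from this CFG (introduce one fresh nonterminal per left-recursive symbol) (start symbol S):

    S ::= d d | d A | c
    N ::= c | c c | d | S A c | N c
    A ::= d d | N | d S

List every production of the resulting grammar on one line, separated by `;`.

N is directly left-recursive.
For N: α = {c}, β = {c, c c, d, S A c}. Rewrite as N → β N' and N' → α N' | ε.

S ::= d d | d A | c; N ::= c N' | c c N' | d N' | S A c N'; A ::= d d | N | d S; N' ::= c N' | ε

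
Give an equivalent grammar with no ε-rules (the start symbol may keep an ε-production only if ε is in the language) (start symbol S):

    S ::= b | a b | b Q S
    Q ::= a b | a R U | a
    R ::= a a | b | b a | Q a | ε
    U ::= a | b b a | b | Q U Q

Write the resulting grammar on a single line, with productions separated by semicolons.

Nullable nonterminals: {R}.
ε ∉ L(G), so no ε-production is kept.
For each production, add variants omitting each subset of nullable occurrences: Q → a R U gives a R U | a U.

S ::= b | a b | b Q S; Q ::= a b | a R U | a U | a; R ::= a a | b | b a | Q a; U ::= a | b b a | b | Q U Q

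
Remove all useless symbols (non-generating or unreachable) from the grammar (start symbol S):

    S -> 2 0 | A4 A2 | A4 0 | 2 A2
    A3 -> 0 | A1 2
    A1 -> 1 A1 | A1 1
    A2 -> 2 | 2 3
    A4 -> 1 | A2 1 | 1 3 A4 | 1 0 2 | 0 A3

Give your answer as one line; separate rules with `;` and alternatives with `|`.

S -> 2 0 | A4 A2 | A4 0 | 2 A2; A3 -> 0; A2 -> 2 | 2 3; A4 -> 1 | A2 1 | 1 3 A4 | 1 0 2 | 0 A3

Generating nonterminals: {A2, A3, A4, S}.
Reachable from S after that: {A2, A3, A4, S}.
Removed useless symbols: {A1} and every production mentioning them.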